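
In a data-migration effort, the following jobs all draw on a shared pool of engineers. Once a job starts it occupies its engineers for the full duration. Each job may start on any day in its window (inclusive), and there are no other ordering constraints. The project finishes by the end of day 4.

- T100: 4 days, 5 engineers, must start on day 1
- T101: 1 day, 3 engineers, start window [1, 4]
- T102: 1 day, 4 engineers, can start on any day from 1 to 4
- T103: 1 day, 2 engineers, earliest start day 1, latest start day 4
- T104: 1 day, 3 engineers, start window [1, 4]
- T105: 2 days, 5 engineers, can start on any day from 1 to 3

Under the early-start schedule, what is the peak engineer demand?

Early-start schedule: T100@1, T101@1, T102@1, T103@1, T104@1, T105@1.
Load per day: day 1: 22, day 2: 10, day 3: 5, day 4: 5.
Peak is 22.

22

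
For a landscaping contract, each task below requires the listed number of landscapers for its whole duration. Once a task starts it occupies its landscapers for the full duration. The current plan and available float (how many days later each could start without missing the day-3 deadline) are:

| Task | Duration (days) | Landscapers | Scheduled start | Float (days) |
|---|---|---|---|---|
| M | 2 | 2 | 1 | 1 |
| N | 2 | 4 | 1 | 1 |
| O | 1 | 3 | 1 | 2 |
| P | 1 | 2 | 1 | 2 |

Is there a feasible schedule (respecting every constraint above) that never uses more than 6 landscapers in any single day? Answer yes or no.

yes

Schedule M@1, N@1, O@3, P@3: d1:6  d2:6  d3:5 — peak 6 ≤ 6.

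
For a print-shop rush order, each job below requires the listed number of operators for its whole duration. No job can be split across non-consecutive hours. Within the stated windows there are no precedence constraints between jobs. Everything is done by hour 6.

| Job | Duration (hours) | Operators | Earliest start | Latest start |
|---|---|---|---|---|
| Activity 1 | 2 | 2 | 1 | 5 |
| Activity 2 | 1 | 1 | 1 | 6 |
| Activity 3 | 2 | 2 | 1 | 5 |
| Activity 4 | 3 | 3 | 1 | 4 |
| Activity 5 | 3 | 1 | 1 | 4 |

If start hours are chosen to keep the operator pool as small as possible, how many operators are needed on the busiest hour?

4

Early-start (Activity 1@1, Activity 2@1, Activity 3@1, Activity 4@1, Activity 5@1) gives peak 9: h1:9  h2:8  h3:4  h4:0  h5:0  h6:0.
Shift Activity 3→2, Activity 4→4, Activity 5→3.
Schedule Activity 1@1, Activity 2@1, Activity 3@2, Activity 4@4, Activity 5@3: h1:3  h2:4  h3:3  h4:4  h5:4  h6:3 — peak 4.
Total operator-hours = 21 over 6 hours ⇒ peak ≥ ⌈21/6⌉ = 4, so 4 is optimal.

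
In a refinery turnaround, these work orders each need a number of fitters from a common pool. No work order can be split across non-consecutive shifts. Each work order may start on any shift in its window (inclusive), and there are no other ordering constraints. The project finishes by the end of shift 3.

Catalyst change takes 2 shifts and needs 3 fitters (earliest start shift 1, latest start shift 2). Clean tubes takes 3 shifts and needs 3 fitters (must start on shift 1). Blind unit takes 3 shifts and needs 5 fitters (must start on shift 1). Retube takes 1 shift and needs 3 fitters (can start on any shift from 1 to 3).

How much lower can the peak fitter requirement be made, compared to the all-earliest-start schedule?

Early-start peak: s1:14  s2:11  s3:8 ⇒ 14.
Leveled (Catalyst change@1, Clean tubes@1, Blind unit@1, Retube@3): s1:11  s2:11  s3:11 ⇒ 11.
Reduction 14 − 11 = 3.

3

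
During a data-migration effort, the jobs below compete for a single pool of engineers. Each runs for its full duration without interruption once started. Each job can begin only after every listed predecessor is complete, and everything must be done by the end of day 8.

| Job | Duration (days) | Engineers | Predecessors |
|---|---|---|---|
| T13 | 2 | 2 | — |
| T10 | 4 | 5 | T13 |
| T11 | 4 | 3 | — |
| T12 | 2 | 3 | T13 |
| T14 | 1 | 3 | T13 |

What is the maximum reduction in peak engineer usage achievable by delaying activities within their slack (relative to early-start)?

6

Early-start peak: d1:5  d2:5  d3:14  d4:11  d5:5  d6:5  d7:0  d8:0 ⇒ 14.
Leveled (T13@1, T10@3, T11@1, T12@5, T14@7): d1:5  d2:5  d3:8  d4:8  d5:8  d6:8  d7:3  d8:0 ⇒ 8.
Reduction 14 − 8 = 6.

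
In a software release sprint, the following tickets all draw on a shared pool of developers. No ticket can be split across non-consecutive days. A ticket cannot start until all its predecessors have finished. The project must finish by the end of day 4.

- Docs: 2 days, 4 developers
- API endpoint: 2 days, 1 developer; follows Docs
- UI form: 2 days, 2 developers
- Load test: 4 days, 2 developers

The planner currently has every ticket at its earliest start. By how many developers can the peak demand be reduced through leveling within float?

2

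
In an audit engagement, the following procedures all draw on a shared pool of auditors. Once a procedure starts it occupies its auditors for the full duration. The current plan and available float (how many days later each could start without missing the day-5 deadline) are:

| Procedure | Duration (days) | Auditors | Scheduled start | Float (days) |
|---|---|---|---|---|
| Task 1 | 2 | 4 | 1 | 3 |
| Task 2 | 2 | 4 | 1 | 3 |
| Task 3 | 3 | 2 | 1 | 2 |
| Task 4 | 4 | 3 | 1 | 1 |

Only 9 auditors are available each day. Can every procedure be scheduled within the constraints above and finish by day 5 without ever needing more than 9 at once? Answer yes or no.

Schedule Task 1@1, Task 2@3, Task 3@1, Task 4@1: d1:9  d2:9  d3:9  d4:7  d5:0 — peak 9 ≤ 9.

yes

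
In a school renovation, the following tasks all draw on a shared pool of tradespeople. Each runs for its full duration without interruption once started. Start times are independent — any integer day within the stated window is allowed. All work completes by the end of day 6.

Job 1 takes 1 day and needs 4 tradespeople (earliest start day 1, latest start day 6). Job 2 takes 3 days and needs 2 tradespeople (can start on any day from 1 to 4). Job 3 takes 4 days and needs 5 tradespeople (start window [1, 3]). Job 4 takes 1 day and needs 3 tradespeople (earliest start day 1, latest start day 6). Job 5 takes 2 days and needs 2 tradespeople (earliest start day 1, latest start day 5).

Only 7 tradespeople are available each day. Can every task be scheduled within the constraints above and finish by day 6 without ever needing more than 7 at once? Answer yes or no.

yes

Schedule Job 1@1, Job 2@1, Job 3@2, Job 4@6, Job 5@4: d1:6  d2:7  d3:7  d4:7  d5:7  d6:3 — peak 7 ≤ 7.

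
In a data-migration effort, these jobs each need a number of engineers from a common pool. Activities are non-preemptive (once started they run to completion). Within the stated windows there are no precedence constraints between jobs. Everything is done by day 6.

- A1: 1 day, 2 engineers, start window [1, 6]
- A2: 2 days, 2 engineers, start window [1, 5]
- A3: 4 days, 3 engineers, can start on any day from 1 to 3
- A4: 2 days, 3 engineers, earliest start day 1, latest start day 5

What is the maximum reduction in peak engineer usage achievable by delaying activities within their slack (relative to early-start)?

5

Early-start peak: d1:10  d2:8  d3:3  d4:3  d5:0  d6:0 ⇒ 10.
Leveled (A1@1, A2@2, A3@1, A4@5): d1:5  d2:5  d3:5  d4:3  d5:3  d6:3 ⇒ 5.
Reduction 10 − 5 = 5.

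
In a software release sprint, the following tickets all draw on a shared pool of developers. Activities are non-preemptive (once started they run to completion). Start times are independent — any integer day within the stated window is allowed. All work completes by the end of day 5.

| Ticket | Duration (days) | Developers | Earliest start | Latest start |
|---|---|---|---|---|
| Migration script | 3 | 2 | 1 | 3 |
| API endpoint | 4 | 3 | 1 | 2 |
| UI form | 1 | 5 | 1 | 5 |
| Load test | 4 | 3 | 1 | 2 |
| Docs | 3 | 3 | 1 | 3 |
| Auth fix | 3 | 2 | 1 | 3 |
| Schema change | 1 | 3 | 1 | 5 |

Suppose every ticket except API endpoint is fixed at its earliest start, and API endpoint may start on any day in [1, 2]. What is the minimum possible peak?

18

API endpoint@1: d1:21  d2:13  d3:13  d4:6  d5:0 → peak 21
API endpoint@2: d1:18  d2:13  d3:13  d4:6  d5:3 → peak 18
Best is API endpoint@2, peak 18.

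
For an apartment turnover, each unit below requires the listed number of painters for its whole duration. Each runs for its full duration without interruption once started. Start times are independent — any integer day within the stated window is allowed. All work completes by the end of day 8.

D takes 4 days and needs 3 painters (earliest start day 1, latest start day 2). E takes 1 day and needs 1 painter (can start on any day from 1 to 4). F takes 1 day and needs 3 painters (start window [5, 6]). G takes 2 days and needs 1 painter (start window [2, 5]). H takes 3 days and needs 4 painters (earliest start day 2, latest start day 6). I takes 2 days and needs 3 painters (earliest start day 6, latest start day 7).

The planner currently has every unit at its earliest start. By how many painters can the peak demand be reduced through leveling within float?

Early-start peak: d1:4  d2:8  d3:8  d4:7  d5:3  d6:3  d7:3  d8:0 ⇒ 8.
Leveled (D@1, E@1, F@5, G@2, H@4, I@6): d1:4  d2:4  d3:4  d4:7  d5:7  d6:7  d7:3  d8:0 ⇒ 7.
Reduction 8 − 7 = 1.

1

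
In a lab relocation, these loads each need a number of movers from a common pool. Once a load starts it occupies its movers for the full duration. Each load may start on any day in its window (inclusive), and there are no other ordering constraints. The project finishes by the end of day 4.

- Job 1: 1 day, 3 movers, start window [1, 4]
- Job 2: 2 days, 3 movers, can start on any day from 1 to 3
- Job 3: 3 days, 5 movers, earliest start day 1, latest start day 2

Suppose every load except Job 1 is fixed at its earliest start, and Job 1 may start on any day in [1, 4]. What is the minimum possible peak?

8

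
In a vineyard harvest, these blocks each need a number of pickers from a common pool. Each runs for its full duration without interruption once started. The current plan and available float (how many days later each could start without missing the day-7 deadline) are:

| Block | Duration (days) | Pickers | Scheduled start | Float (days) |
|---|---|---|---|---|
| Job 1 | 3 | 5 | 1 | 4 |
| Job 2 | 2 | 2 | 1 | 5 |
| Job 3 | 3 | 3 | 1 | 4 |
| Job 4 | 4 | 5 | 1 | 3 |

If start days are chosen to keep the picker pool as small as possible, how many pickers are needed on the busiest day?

Early-start (Job 1@1, Job 2@1, Job 3@1, Job 4@1) gives peak 15: d1:15  d2:15  d3:13  d4:5  d5:0  d6:0  d7:0.
Shift Job 3→3, Job 4→4.
Schedule Job 1@1, Job 2@1, Job 3@3, Job 4@4: d1:7  d2:7  d3:8  d4:8  d5:8  d6:5  d7:5 — peak 8.

8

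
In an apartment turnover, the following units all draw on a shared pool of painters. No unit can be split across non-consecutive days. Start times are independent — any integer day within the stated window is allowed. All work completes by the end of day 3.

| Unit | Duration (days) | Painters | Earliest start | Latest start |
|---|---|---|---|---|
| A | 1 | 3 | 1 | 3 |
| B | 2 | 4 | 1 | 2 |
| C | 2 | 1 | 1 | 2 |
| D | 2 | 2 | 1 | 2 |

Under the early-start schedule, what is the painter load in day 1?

At early start, day 1 has: A, B, C, D.
Demand: 3 + 4 + 1 + 2 = 10.

10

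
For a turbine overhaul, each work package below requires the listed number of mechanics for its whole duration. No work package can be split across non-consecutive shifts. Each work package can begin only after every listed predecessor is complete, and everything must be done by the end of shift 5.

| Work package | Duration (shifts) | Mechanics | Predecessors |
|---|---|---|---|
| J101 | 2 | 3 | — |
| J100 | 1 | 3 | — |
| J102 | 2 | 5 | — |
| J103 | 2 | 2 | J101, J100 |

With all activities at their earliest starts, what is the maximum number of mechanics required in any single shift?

Early-start schedule: J101@1, J100@1, J102@1, J103@3.
Load per shift: shift 1: 11, shift 2: 8, shift 3: 2, shift 4: 2, shift 5: 0.
Peak is 11.

11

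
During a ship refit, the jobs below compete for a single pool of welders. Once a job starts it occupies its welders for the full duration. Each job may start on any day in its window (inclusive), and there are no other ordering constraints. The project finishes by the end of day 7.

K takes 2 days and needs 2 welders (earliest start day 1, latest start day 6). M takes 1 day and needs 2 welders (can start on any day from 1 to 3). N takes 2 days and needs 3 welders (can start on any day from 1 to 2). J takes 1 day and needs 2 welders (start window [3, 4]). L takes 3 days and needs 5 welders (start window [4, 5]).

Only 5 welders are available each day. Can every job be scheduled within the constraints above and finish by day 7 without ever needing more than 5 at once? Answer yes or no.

Schedule K@1, M@1, N@2, J@3, L@4: d1:4  d2:5  d3:5  d4:5  d5:5  d6:5  d7:0 — peak 5 ≤ 5.

yes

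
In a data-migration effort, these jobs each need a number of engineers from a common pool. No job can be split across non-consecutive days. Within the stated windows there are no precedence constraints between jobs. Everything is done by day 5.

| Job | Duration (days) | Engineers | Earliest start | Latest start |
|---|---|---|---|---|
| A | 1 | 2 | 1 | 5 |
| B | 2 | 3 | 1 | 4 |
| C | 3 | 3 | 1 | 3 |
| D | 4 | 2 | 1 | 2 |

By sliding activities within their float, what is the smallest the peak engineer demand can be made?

5

Early-start (A@1, B@1, C@1, D@1) gives peak 10: d1:10  d2:8  d3:5  d4:2  d5:0.
Shift C→3, D→2.
Schedule A@1, B@1, C@3, D@2: d1:5  d2:5  d3:5  d4:5  d5:5 — peak 5.
Total engineer-days = 25 over 5 days ⇒ peak ≥ ⌈25/5⌉ = 5, so 5 is optimal.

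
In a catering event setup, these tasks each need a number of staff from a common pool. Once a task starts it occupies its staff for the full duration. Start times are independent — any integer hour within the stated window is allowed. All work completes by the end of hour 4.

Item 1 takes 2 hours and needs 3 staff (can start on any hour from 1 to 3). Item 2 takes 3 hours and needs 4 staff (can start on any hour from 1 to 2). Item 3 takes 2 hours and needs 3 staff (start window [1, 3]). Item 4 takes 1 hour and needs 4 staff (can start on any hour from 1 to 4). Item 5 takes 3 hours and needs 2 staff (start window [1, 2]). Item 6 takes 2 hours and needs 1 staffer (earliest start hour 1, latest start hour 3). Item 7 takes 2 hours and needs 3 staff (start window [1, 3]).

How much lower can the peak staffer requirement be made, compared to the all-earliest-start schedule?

Early-start peak: h1:20  h2:16  h3:6  h4:0 ⇒ 20.
Leveled (Item 1@1, Item 2@1, Item 3@1, Item 4@4, Item 5@1, Item 6@3, Item 7@3): h1:12  h2:12  h3:10  h4:8 ⇒ 12.
Reduction 20 − 12 = 8.

8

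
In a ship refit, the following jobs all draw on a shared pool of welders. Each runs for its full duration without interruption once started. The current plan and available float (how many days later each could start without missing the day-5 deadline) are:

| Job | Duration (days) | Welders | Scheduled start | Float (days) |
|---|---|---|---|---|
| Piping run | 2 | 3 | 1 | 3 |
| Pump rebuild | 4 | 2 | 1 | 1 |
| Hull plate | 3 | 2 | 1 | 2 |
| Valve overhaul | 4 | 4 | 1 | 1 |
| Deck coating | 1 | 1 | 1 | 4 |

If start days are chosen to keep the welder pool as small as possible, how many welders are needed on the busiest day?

9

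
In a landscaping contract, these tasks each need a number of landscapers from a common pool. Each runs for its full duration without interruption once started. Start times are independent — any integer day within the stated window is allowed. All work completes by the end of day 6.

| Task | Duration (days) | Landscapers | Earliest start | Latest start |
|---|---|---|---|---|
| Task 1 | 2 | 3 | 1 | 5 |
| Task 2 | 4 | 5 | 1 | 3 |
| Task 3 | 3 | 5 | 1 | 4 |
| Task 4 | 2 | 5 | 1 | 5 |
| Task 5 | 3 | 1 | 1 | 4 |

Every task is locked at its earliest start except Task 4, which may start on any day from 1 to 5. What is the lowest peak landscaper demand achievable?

Task 4@1: d1:19  d2:19  d3:11  d4:5  d5:0  d6:0 → peak 19
Task 4@2: d1:14  d2:19  d3:16  d4:5  d5:0  d6:0 → peak 19
Task 4@3: d1:14  d2:14  d3:16  d4:10  d5:0  d6:0 → peak 16
Task 4@4: d1:14  d2:14  d3:11  d4:10  d5:5  d6:0 → peak 14
Task 4@5: d1:14  d2:14  d3:11  d4:5  d5:5  d6:5 → peak 14
Best is Task 4@4, peak 14.

14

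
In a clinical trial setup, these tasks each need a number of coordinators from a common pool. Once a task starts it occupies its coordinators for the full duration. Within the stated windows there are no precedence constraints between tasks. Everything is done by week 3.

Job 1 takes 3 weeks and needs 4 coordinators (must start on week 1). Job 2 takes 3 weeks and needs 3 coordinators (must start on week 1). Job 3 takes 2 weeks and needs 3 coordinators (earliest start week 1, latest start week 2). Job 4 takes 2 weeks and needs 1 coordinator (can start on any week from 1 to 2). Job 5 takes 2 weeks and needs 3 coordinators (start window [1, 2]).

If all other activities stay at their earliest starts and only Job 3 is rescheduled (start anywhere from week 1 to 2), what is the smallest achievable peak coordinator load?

Job 3@1: w1:14  w2:14  w3:7 → peak 14
Job 3@2: w1:11  w2:14  w3:10 → peak 14
Best is Job 3@1, peak 14.

14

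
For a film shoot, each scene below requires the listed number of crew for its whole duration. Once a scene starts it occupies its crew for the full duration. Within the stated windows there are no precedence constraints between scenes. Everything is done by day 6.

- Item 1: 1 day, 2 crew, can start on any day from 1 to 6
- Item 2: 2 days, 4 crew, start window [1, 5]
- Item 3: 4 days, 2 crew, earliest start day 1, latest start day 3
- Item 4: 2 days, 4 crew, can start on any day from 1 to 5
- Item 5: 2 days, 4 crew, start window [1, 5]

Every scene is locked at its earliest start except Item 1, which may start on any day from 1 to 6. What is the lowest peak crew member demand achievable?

Item 1@1: d1:16  d2:14  d3:2  d4:2  d5:0  d6:0 → peak 16
Item 1@2: d1:14  d2:16  d3:2  d4:2  d5:0  d6:0 → peak 16
Item 1@3: d1:14  d2:14  d3:4  d4:2  d5:0  d6:0 → peak 14
Item 1@4: d1:14  d2:14  d3:2  d4:4  d5:0  d6:0 → peak 14
Item 1@5: d1:14  d2:14  d3:2  d4:2  d5:2  d6:0 → peak 14
Item 1@6: d1:14  d2:14  d3:2  d4:2  d5:0  d6:2 → peak 14
Best is Item 1@3, peak 14.

14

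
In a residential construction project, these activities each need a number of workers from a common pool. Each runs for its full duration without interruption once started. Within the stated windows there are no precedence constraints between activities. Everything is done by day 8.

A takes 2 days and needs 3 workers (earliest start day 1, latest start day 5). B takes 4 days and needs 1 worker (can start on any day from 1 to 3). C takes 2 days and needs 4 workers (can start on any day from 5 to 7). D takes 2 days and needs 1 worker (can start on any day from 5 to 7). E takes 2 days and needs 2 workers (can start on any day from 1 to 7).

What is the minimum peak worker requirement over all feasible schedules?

Early-start (A@1, B@1, C@5, D@5, E@1) gives peak 6: d1:6  d2:6  d3:1  d4:1  d5:5  d6:5  d7:0  d8:0.
Shift D→7, E→3.
Schedule A@1, B@1, C@5, D@7, E@3: d1:4  d2:4  d3:3  d4:3  d5:4  d6:4  d7:1  d8:1 — peak 4.

4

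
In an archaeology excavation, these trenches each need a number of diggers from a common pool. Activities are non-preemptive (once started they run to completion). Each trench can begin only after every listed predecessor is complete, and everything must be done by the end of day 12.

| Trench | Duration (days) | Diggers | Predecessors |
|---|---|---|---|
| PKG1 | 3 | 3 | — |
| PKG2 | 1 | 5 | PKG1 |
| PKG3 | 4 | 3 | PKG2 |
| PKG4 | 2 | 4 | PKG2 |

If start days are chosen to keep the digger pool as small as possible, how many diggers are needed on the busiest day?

5

Early-start (PKG1@1, PKG2@4, PKG3@5, PKG4@5) gives peak 7: d1:3  d2:3  d3:3  d4:5  d5:7  d6:7  d7:3  d8:3  d9:0  d10:0  d11:0  d12:0.
Shift PKG4→9.
Schedule PKG1@1, PKG2@4, PKG3@5, PKG4@9: d1:3  d2:3  d3:3  d4:5  d5:3  d6:3  d7:3  d8:3  d9:4  d10:4  d11:0  d12:0 — peak 5.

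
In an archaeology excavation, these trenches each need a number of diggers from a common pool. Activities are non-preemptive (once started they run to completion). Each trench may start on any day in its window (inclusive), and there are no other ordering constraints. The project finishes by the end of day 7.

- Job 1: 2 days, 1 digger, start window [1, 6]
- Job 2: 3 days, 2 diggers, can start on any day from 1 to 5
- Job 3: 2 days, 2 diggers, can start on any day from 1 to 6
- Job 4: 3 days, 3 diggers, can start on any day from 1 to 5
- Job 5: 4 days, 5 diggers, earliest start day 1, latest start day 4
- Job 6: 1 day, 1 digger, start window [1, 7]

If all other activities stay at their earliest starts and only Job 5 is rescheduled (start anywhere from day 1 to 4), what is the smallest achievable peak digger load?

9

Job 5@1: d1:14  d2:13  d3:10  d4:5  d5:0  d6:0  d7:0 → peak 14
Job 5@2: d1:9  d2:13  d3:10  d4:5  d5:5  d6:0  d7:0 → peak 13
Job 5@3: d1:9  d2:8  d3:10  d4:5  d5:5  d6:5  d7:0 → peak 10
Job 5@4: d1:9  d2:8  d3:5  d4:5  d5:5  d6:5  d7:5 → peak 9
Best is Job 5@4, peak 9.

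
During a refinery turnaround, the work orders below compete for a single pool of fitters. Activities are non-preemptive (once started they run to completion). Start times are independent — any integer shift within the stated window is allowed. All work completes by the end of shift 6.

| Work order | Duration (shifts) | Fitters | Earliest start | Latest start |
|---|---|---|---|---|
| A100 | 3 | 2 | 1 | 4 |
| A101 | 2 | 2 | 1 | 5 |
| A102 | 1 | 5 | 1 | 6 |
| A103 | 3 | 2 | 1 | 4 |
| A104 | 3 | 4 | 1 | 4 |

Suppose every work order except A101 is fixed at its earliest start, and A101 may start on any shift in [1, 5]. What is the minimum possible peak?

13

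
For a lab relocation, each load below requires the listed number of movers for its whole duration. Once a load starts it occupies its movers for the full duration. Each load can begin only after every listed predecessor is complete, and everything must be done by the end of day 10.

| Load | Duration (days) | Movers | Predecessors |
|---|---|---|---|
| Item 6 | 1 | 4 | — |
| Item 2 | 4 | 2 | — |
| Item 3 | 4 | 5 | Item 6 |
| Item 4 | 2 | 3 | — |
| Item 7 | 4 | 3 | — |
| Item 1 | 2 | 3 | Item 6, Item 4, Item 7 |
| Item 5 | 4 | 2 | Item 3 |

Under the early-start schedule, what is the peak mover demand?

Early-start schedule: Item 6@1, Item 2@1, Item 3@2, Item 4@1, Item 7@1, Item 1@5, Item 5@6.
Load per day: day 1: 12, day 2: 13, day 3: 10, day 4: 10, day 5: 8, day 6: 5, day 7: 2, day 8: 2, day 9: 2, day 10: 0.
Peak is 13.

13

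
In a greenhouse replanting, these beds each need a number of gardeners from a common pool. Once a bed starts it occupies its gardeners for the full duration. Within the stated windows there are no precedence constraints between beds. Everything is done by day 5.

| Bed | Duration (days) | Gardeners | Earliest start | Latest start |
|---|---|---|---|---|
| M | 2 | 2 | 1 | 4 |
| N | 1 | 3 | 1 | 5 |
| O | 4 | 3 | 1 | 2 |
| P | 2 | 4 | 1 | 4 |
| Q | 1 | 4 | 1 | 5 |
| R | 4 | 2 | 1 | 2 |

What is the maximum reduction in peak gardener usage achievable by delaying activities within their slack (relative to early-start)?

9

Early-start peak: d1:18  d2:11  d3:5  d4:5  d5:0 ⇒ 18.
Leveled (M@1, N@1, O@1, P@3, Q@5, R@2): d1:8  d2:7  d3:9  d4:9  d5:6 ⇒ 9.
Reduction 18 − 9 = 9.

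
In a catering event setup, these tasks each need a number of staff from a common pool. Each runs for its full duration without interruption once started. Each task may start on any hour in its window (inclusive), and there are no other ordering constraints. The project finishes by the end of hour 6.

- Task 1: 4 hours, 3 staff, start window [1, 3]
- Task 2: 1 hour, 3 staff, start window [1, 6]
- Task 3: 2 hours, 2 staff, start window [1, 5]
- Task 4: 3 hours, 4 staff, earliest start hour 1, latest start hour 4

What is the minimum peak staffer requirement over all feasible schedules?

Early-start (Task 1@1, Task 2@1, Task 3@1, Task 4@1) gives peak 12: h1:12  h2:9  h3:7  h4:3  h5:0  h6:0.
Shift Task 3→2, Task 4→4.
Schedule Task 1@1, Task 2@1, Task 3@2, Task 4@4: h1:6  h2:5  h3:5  h4:7  h5:4  h6:4 — peak 7.

7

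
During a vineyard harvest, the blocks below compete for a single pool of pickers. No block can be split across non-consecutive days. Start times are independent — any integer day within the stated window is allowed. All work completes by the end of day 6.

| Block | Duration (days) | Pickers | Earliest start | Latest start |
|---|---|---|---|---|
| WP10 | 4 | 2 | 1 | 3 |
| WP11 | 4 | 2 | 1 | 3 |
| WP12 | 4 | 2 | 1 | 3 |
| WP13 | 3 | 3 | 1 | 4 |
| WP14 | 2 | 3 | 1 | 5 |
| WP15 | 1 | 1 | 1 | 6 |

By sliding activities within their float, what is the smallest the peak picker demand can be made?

Early-start (WP10@1, WP11@1, WP12@1, WP13@1, WP14@1, WP15@1) gives peak 13: d1:13  d2:12  d3:9  d4:6  d5:0  d6:0.
Shift WP14→4, WP15→5.
Schedule WP10@1, WP11@1, WP12@1, WP13@1, WP14@4, WP15@5: d1:9  d2:9  d3:9  d4:9  d5:4  d6:0 — peak 9.

9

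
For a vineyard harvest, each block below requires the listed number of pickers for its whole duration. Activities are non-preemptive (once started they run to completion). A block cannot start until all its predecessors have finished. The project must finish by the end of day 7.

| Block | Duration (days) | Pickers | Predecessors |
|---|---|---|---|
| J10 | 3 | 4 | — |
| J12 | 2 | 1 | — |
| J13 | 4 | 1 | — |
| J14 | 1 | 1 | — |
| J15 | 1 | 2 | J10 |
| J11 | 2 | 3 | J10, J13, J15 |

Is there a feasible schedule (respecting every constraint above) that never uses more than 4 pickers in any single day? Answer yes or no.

The minimum achievable peak is 5; 4 < 5, so no feasible schedule stays within the cap.

no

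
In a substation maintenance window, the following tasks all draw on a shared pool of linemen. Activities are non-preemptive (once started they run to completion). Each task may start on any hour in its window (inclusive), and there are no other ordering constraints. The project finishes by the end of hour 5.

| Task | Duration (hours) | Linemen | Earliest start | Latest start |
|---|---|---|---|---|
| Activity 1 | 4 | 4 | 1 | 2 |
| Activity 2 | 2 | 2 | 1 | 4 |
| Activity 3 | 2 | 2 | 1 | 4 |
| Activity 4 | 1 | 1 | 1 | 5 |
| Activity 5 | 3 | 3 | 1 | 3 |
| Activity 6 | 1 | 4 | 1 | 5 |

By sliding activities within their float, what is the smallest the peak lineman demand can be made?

8

Early-start (Activity 1@1, Activity 2@1, Activity 3@1, Activity 4@1, Activity 5@1, Activity 6@1) gives peak 16: h1:16  h2:11  h3:7  h4:4  h5:0.
Shift Activity 4→3, Activity 5→3, Activity 6→5.
Schedule Activity 1@1, Activity 2@1, Activity 3@1, Activity 4@3, Activity 5@3, Activity 6@5: h1:8  h2:8  h3:8  h4:7  h5:7 — peak 8.
Total lineman-hours = 38 over 5 hours ⇒ peak ≥ ⌈38/5⌉ = 8, so 8 is optimal.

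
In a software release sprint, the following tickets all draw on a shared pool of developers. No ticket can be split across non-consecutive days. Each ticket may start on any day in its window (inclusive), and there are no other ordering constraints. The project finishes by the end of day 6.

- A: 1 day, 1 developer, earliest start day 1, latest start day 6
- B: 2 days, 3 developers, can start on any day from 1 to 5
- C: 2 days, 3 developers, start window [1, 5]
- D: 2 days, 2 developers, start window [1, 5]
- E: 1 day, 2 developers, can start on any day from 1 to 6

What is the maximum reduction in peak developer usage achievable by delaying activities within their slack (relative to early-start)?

7

Early-start peak: d1:11  d2:8  d3:0  d4:0  d5:0  d6:0 ⇒ 11.
Leveled (A@1, B@1, C@3, D@5, E@5): d1:4  d2:3  d3:3  d4:3  d5:4  d6:2 ⇒ 4.
Reduction 11 − 4 = 7.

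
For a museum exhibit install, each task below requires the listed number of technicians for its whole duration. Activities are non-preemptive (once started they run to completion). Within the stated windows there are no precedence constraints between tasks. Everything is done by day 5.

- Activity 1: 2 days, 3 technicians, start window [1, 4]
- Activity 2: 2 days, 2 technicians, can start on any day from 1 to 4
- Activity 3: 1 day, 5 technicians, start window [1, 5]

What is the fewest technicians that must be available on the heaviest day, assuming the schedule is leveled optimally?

Early-start (Activity 1@1, Activity 2@1, Activity 3@1) gives peak 10: d1:10  d2:5  d3:0  d4:0  d5:0.
Shift Activity 3→3.
Schedule Activity 1@1, Activity 2@1, Activity 3@3: d1:5  d2:5  d3:5  d4:0  d5:0 — peak 5.

5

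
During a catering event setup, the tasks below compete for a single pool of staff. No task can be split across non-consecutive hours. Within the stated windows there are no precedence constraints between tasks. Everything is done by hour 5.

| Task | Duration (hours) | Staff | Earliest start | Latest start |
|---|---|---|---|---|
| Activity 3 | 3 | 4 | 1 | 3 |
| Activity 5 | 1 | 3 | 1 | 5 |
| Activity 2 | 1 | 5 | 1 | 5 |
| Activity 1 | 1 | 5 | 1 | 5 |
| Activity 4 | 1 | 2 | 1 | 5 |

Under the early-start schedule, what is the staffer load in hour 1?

19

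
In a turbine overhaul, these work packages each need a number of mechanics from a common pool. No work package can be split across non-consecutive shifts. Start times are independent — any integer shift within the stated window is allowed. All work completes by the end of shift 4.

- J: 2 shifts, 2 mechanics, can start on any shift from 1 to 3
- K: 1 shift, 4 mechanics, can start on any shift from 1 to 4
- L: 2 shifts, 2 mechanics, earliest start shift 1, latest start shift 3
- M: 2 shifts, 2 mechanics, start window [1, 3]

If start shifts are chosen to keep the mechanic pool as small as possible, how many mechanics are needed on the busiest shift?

Early-start (J@1, K@1, L@1, M@1) gives peak 10: s1:10  s2:6  s3:0  s4:0.
Shift L→2, M→2.
Schedule J@1, K@1, L@2, M@2: s1:6  s2:6  s3:4  s4:0 — peak 6.

6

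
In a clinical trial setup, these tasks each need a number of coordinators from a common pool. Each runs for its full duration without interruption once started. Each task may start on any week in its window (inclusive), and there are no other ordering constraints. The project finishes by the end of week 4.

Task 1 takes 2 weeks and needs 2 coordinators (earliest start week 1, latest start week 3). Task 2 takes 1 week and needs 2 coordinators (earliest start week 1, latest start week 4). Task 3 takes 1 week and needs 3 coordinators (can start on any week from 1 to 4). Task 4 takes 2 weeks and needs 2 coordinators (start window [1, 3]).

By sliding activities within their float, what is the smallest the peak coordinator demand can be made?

4

Early-start (Task 1@1, Task 2@1, Task 3@1, Task 4@1) gives peak 9: w1:9  w2:4  w3:0  w4:0.
Shift Task 3→4, Task 4→2.
Schedule Task 1@1, Task 2@1, Task 3@4, Task 4@2: w1:4  w2:4  w3:2  w4:3 — peak 4.
Total coordinator-weeks = 13 over 4 weeks ⇒ peak ≥ ⌈13/4⌉ = 4, so 4 is optimal.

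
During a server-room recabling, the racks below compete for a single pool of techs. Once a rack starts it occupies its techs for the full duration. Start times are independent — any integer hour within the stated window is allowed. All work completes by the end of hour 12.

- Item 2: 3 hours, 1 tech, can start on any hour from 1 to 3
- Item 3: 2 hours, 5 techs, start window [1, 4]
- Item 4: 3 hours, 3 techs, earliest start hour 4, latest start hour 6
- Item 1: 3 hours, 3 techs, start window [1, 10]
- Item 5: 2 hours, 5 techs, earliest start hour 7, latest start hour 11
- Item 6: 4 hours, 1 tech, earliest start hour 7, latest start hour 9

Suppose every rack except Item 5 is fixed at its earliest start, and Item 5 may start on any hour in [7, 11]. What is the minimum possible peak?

Item 5@7: h1:9  h2:9  h3:4  h4:3  h5:3  h6:3  h7:6  h8:6  h9:1  h10:1  h11:0  h12:0 → peak 9
Item 5@8: h1:9  h2:9  h3:4  h4:3  h5:3  h6:3  h7:1  h8:6  h9:6  h10:1  h11:0  h12:0 → peak 9
Item 5@9: h1:9  h2:9  h3:4  h4:3  h5:3  h6:3  h7:1  h8:1  h9:6  h10:6  h11:0  h12:0 → peak 9
Item 5@10: h1:9  h2:9  h3:4  h4:3  h5:3  h6:3  h7:1  h8:1  h9:1  h10:6  h11:5  h12:0 → peak 9
Item 5@11: h1:9  h2:9  h3:4  h4:3  h5:3  h6:3  h7:1  h8:1  h9:1  h10:1  h11:5  h12:5 → peak 9
Best is Item 5@7, peak 9.

9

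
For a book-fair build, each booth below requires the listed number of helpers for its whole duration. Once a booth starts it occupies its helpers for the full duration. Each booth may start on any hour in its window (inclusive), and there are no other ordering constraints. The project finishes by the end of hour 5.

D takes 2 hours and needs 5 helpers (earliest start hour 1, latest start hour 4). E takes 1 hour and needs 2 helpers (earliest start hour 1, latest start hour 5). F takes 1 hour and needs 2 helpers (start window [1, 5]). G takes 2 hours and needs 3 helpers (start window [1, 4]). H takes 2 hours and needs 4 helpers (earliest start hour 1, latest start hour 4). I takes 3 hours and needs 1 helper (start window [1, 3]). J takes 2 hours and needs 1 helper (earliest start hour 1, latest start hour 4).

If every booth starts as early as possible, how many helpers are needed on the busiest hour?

Early-start schedule: D@1, E@1, F@1, G@1, H@1, I@1, J@1.
Load per hour: hour 1: 18, hour 2: 14, hour 3: 1, hour 4: 0, hour 5: 0.
Peak is 18.

18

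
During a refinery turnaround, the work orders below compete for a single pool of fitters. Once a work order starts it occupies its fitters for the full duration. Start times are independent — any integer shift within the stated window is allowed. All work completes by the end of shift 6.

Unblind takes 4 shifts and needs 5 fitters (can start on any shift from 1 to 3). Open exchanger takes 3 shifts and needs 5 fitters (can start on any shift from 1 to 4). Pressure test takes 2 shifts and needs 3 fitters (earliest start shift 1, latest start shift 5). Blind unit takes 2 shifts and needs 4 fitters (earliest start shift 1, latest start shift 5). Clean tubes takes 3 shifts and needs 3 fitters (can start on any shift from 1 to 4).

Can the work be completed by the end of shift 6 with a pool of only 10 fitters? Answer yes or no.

Schedule Unblind@1, Open exchanger@1, Pressure test@5, Blind unit@5, Clean tubes@4: s1:10  s2:10  s3:10  s4:8  s5:10  s6:10 — peak 10 ≤ 10.

yes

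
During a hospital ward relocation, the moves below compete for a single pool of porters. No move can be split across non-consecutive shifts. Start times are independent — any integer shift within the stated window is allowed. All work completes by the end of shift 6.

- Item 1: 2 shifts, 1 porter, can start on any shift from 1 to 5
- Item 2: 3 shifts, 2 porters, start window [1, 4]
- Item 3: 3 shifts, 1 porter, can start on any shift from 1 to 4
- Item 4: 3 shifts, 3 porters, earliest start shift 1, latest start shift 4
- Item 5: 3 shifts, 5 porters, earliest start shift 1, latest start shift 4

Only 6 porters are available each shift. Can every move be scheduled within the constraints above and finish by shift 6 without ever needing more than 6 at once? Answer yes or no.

Schedule Item 1@1, Item 2@1, Item 3@3, Item 4@1, Item 5@4: s1:6  s2:6  s3:6  s4:6  s5:6  s6:5 — peak 6 ≤ 6.

yes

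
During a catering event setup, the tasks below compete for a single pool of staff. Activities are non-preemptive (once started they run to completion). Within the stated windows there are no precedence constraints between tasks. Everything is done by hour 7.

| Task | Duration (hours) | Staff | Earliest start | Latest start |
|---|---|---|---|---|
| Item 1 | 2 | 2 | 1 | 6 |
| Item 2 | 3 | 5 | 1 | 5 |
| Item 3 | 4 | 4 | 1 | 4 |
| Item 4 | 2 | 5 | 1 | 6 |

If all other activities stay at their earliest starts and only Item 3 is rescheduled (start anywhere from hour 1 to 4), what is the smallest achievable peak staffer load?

12

Item 3@1: h1:16  h2:16  h3:9  h4:4  h5:0  h6:0  h7:0 → peak 16
Item 3@2: h1:12  h2:16  h3:9  h4:4  h5:4  h6:0  h7:0 → peak 16
Item 3@3: h1:12  h2:12  h3:9  h4:4  h5:4  h6:4  h7:0 → peak 12
Item 3@4: h1:12  h2:12  h3:5  h4:4  h5:4  h6:4  h7:4 → peak 12
Best is Item 3@3, peak 12.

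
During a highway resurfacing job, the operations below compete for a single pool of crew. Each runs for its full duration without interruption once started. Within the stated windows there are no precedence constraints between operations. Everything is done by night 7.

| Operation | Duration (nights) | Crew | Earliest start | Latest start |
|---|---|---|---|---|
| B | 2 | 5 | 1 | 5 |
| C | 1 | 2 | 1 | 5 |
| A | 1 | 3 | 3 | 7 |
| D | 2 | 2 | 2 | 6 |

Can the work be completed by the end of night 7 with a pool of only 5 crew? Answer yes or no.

yes

Schedule B@1, C@3, A@3, D@4: n1:5  n2:5  n3:5  n4:2  n5:2  n6:0  n7:0 — peak 5 ≤ 5.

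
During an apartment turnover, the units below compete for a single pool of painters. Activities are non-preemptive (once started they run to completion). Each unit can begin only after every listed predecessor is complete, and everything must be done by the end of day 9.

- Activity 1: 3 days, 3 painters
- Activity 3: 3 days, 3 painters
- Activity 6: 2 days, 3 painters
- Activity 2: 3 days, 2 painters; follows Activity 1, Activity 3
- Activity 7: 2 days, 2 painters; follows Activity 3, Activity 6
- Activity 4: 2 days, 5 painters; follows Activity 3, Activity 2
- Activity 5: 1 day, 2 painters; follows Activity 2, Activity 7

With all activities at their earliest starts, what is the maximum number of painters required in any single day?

9

Early-start schedule: Activity 1@1, Activity 3@1, Activity 6@1, Activity 2@4, Activity 7@4, Activity 4@7, Activity 5@7.
Load per day: day 1: 9, day 2: 9, day 3: 6, day 4: 4, day 5: 4, day 6: 2, day 7: 7, day 8: 5, day 9: 0.
Peak is 9.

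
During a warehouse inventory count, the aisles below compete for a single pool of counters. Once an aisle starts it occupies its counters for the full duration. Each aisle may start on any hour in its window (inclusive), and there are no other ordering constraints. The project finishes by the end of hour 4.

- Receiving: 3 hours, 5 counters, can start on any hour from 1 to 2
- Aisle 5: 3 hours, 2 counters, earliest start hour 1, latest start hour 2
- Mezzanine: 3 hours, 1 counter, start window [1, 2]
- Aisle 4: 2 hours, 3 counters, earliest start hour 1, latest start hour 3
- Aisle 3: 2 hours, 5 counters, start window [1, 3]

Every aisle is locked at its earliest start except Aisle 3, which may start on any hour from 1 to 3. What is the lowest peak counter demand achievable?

Aisle 3@1: h1:16  h2:16  h3:8  h4:0 → peak 16
Aisle 3@2: h1:11  h2:16  h3:13  h4:0 → peak 16
Aisle 3@3: h1:11  h2:11  h3:13  h4:5 → peak 13
Best is Aisle 3@3, peak 13.

13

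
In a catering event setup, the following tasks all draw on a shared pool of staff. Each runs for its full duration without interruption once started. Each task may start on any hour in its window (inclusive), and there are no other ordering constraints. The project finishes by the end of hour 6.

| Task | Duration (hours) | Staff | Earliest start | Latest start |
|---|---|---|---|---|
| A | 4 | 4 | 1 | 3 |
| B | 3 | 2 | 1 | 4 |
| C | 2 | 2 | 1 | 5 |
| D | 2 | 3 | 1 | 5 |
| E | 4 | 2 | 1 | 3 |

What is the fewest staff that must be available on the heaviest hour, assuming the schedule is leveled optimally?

8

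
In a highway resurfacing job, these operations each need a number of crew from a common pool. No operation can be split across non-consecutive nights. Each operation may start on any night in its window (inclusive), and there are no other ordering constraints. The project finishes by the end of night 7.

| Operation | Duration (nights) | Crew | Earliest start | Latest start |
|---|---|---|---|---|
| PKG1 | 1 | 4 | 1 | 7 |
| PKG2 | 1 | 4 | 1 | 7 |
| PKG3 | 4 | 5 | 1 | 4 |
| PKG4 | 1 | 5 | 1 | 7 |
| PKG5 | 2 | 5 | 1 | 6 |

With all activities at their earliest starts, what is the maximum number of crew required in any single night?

Early-start schedule: PKG1@1, PKG2@1, PKG3@1, PKG4@1, PKG5@1.
Load per night: night 1: 23, night 2: 10, night 3: 5, night 4: 5, night 5: 0, night 6: 0, night 7: 0.
Peak is 23.

23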